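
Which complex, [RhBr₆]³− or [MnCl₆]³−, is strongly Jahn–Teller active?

[MnCl₆]³−

[RhBr₆]³−: Summing ligand charges against the −3 overall charge gives an oxidation state of +3 for rhodium. Rhodium is a group-9 element; Rh(III) is therefore d⁶. A 4d ion has a large Δₒ and is invariably low-spin. The d⁶ configuration leaves the e_g set evenly filled (or empty) — no strong Jahn–Teller driving force.
[MnCl₆]³−: Each chloride is −1; balancing the −3 overall charge requires Mn(III). Group 7 minus oxidation state 3 gives a d⁴ configuration. Chloride is a weak-field ligand for a first-row metal, so the complex is high-spin. The t₂g³e_g¹ (high-spin) configuration has an unevenly filled e_g set; the Jahn–Teller theorem predicts a tetragonal distortion (typically axial elongation) to lift the degeneracy.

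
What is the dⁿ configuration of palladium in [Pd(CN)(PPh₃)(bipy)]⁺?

d8

Each cyanide is −1; triphenylphosphine is neutral; 2,2′-bipyridine is neutral; balancing the +1 overall charge requires Pd(II).
Group 10 minus oxidation state 2 gives a d⁸ configuration.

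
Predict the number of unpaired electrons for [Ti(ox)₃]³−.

Each oxalate is −2; balancing the −3 overall charge requires Ti(III).
Group 4 minus oxidation state 3 gives a d¹ configuration.
Counting donor atoms: 3×oxalate (bidentate) → 6 donors. Coordination number = 6.
In an octahedral field the d¹ configuration is t₂g¹e_g⁰ (only one arrangement possible), giving 1 unpaired electron.

1 unpaired electron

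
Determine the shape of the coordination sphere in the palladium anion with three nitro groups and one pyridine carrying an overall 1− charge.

square planar

Each nitro (N-bound nitrite) is −1; pyridine is neutral; balancing the −1 overall charge requires Pd(II).
Palladium is a group-10 element; Pd(II) is therefore d⁸.
Coordination number: 4.
A 4d d⁸ ion has a large crystal-field splitting; square planar leaves the high-energy d_{x²−y²} orbital empty and maximises CFSE.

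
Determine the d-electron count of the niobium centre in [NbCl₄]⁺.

Each chloride is −1; balancing the +1 overall charge requires Nb(V).
Group 5 minus oxidation state 5 gives a d⁰ configuration.

d⁰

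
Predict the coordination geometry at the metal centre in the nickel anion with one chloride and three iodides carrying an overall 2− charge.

Ligand charges: each chloride is −1; each iodide is −1. With an overall charge of −2 the nickel centre must be in the +2 oxidation state.
Nickel is a group-10 element; Ni(II) is therefore d⁸.
Coordination number: 4.
Chloride and iodide are weak-field ligands.
With weak-field ligands the CFSE gain from square planar is small, so a 3d d⁸ ion takes the sterically preferred tetrahedral geometry.

tetrahedral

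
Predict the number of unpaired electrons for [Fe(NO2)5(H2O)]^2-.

1

Each nitro (N-bound nitrite) is −1; water is neutral; balancing the −2 overall charge requires Fe(III).
Iron is a group-8 element; Fe(III) is therefore d⁵.
The spin state decides the count: Nitro (N-bound nitrite) is a strong-field ligand (high in the spectrochemical series) for a first-row metal, so the complex is low-spin.
An octahedral low-spin d⁵ ion is t₂g⁵e_g⁰, giving 1 unpaired electron.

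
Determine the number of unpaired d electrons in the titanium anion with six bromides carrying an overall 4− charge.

2

Each bromide is −1; balancing the −4 overall charge requires Ti(II).
Group 4 minus oxidation state 2 gives a d² configuration.
In an octahedral field the d² configuration is t₂g²e_g⁰ (only one arrangement possible), giving 2 unpaired electrons.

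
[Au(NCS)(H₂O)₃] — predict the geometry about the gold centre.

Summing ligand charges against the 0 overall charge gives an oxidation state of +1 for gold.
Group 11 minus oxidation state 1 gives a d¹⁰ configuration.
With 4 monodentate ligands the coordination number is 4.
A d¹⁰ ion has no crystal-field stabilisation preference between square planar and tetrahedral, so four ligands adopt the sterically favoured tetrahedral geometry.

tetrahedral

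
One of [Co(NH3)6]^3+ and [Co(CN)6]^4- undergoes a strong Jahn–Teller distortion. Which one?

[Co(CN)6]^4-

[Co(NH3)6]^3+: Ammonia is neutral; balancing the +3 overall charge requires Co(III). Group 9 minus oxidation state 3 gives a d⁶ configuration. Co(III) has an exceptionally large octahedral splitting and is low-spin with essentially every ligand except fluoride. The d⁶ configuration leaves the e_g set evenly filled (or empty) — no strong Jahn–Teller driving force.
[Co(CN)6]^4-: Ligand charges: each cyanide is −1. With an overall charge of −4 the cobalt centre must be in the +2 oxidation state. Cobalt is a group-9 element; Co(II) is therefore d⁷. Cyanide is a strong-field ligand (high in the spectrochemical series) for a first-row metal, so the complex is low-spin. The t₂g⁶e_g¹ (low-spin) configuration has an unevenly filled e_g set; the Jahn–Teller theorem predicts a tetragonal distortion (typically axial elongation) to lift the degeneracy.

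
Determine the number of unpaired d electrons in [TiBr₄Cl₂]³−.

1 unpaired electron

Each bromide is −1; each chloride is −1; balancing the −3 overall charge requires Ti(III).
Ti sits in group 4, so the d-electron count is 4 − 3 = 1.
In an octahedral field the d¹ configuration is t₂g¹e_g⁰ (only one arrangement possible), giving 1 unpaired electron.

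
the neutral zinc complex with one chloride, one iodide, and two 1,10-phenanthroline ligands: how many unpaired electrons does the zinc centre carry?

0 unpaired electrons

Each chloride is −1; each iodide is −1; 1,10-phenanthroline is neutral; balancing the 0 overall charge requires Zn(II).
Group 12 minus oxidation state 2 gives a d¹⁰ configuration.
Counting donor atoms: 1×chloride (monodentate) → 1 donor; 1×iodide (monodentate) → 1 donor; 2×1,10-phenanthroline (bidentate) → 4 donors. Coordination number = 6.
In an octahedral field the d¹⁰ configuration is t₂g⁶e_g⁴, giving 0 unpaired electrons.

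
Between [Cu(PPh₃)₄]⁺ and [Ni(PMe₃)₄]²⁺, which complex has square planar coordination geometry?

[Ni(PMe₃)₄]²⁺

For [Cu(PPh₃)₄]⁺: Ligand charges: triphenylphosphine is neutral. With an overall charge of +1 the copper centre must be in the +1 oxidation state. Group 11 minus oxidation state 1 gives a d¹⁰ configuration. A d¹⁰ ion has no crystal-field stabilisation preference between square planar and tetrahedral, so four ligands adopt the sterically favoured tetrahedral geometry. → tetrahedral.
For [Ni(PMe₃)₄]²⁺: Summing ligand charges against the +2 overall charge gives an oxidation state of +2 for nickel. Ni sits in group 10, so the d-electron count is 10 − 2 = 8. Trimethylphosphine is a strong-field ligand (high in the spectrochemical series). A 3d d⁸ ion with strong-field ligands gains enough CFSE to favour square planar over tetrahedral. → square planar.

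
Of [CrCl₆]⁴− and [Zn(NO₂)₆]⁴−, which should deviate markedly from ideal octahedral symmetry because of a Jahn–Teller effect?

[CrCl₆]⁴−

[CrCl₆]⁴−: Each chloride is −1; balancing the −4 overall charge requires Cr(II). Cr sits in group 6, so the d-electron count is 6 − 2 = 4. Chloride is a weak-field ligand for a first-row metal, so the complex is high-spin. The t₂g³e_g¹ (high-spin) configuration has an unevenly filled e_g set; the Jahn–Teller theorem predicts a tetragonal distortion (typically axial elongation) to lift the degeneracy.
[Zn(NO₂)₆]⁴−: Summing ligand charges against the −4 overall charge gives an oxidation state of +2 for zinc. Group 12 minus oxidation state 2 gives a d¹⁰ configuration. The d¹⁰ configuration leaves the e_g set evenly filled (or empty) — no strong Jahn–Teller driving force.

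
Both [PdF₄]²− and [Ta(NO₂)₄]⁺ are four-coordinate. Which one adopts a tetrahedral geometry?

For [PdF₄]²−: Summing ligand charges against the −2 overall charge gives an oxidation state of +2 for palladium. Group 10 minus oxidation state 2 gives a d⁸ configuration. A 4d d⁸ ion has a large crystal-field splitting; square planar leaves the high-energy d_{x²−y²} orbital empty and maximises CFSE. → square planar.
For [Ta(NO₂)₄]⁺: Each nitro (N-bound nitrite) is −1; balancing the +1 overall charge requires Ta(V). Ta sits in group 5, so the d-electron count is 5 − 5 = 0. A d⁰ ion has no crystal-field stabilisation preference between square planar and tetrahedral, so four ligands adopt the sterically favoured tetrahedral geometry. → tetrahedral.

[Ta(NO₂)₄]⁺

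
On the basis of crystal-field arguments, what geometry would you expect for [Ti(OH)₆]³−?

Summing ligand charges against the −3 overall charge gives an oxidation state of +3 for titanium.
Titanium is a group-4 element; Ti(III) is therefore d¹.
With 6 monodentate ligands the coordination number is 6.
Six donors around a single metal centre give an octahedral coordination sphere.

octahedral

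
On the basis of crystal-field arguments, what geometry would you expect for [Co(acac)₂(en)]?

Ligand charges: each acetylacetonate is −1; ethylenediamine is neutral. With an overall charge of 0 the cobalt centre must be in the +2 oxidation state.
Group 9 minus oxidation state 2 gives a d⁷ configuration.
Counting donor atoms: 2×acetylacetonate (bidentate) → 4 donors; 1×ethylenediamine (bidentate) → 2 donors. Coordination number = 6.
Six donors around a single metal centre give an octahedral coordination sphere.

octahedral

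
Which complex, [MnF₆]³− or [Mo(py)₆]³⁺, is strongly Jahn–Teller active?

[MnF₆]³−: Ligand charges: each fluoride is −1. With an overall charge of −3 the manganese centre must be in the +3 oxidation state. Manganese is a group-7 element; Mn(III) is therefore d⁴. Fluoride is a weak-field ligand for a first-row metal, so the complex is high-spin. The t₂g³e_g¹ (high-spin) configuration has an unevenly filled e_g set; the Jahn–Teller theorem predicts a tetragonal distortion (typically axial elongation) to lift the degeneracy.
[Mo(py)₆]³⁺: Pyridine is neutral; balancing the +3 overall charge requires Mo(III). Group 6 minus oxidation state 3 gives a d³ configuration. The d³ configuration leaves the e_g set evenly filled (or empty) — no strong Jahn–Teller driving force.

[MnF₆]³−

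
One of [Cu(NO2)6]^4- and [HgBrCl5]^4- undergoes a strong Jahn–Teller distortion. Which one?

[Cu(NO2)6]^4-

[Cu(NO2)6]^4-: Each nitro (N-bound nitrite) is −1; balancing the −4 overall charge requires Cu(II). Group 11 minus oxidation state 2 gives a d⁹ configuration. The t₂g⁶e_g³ configuration has an unevenly filled e_g set; the Jahn–Teller theorem predicts a tetragonal distortion (typically axial elongation) to lift the degeneracy.
[HgBrCl5]^4-: Each bromide is −1; each chloride is −1; balancing the −4 overall charge requires Hg(II). Hg sits in group 12, so the d-electron count is 12 − 2 = 10. The d¹⁰ configuration leaves the e_g set evenly filled (or empty) — no strong Jahn–Teller driving force.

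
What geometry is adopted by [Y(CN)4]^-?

tetrahedral

Summing ligand charges against the −1 overall charge gives an oxidation state of +3 for yttrium.
Y sits in group 3, so the d-electron count is 3 − 3 = 0.
Coordination number: 4.
A d⁰ ion has no crystal-field stabilisation preference between square planar and tetrahedral, so four ligands adopt the sterically favoured tetrahedral geometry.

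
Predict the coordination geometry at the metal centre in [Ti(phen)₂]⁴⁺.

1,10-phenanthroline is neutral; balancing the +4 overall charge requires Ti(IV).
Group 4 minus oxidation state 4 gives a d⁰ configuration.
Counting donor atoms: 2×1,10-phenanthroline (bidentate) → 4 donors. Coordination number = 4.
A d⁰ ion has no crystal-field stabilisation preference between square planar and tetrahedral, so four ligands adopt the sterically favoured tetrahedral geometry.

tetrahedral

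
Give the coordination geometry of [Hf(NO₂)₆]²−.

Summing ligand charges against the −2 overall charge gives an oxidation state of +4 for hafnium.
Group 4 minus oxidation state 4 gives a d⁰ configuration.
Coordination number: 6.
Six donors around a single metal centre give an octahedral coordination sphere.

octahedral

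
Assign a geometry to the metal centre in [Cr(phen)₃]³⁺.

Ligand charges: 1,10-phenanthroline is neutral. With an overall charge of +3 the chromium centre must be in the +3 oxidation state.
Chromium is a group-6 element; Cr(III) is therefore d³.
Counting donor atoms: 3×1,10-phenanthroline (bidentate) → 6 donors. Coordination number = 6.
Six donors around a single metal centre give an octahedral coordination sphere.

octahedral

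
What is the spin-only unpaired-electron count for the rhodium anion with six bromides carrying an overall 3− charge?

Ligand charges: each bromide is −1. With an overall charge of −3 the rhodium centre must be in the +3 oxidation state.
Group 9 minus oxidation state 3 gives a d⁶ configuration.
The spin state decides the count: a 4d ion has a large Δₒ and is invariably low-spin.
An octahedral low-spin d⁶ ion is t₂g⁶e_g⁰, giving 0 unpaired electrons.

0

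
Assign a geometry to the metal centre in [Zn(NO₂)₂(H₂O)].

trigonal planar

Summing ligand charges against the 0 overall charge gives an oxidation state of +2 for zinc.
Group 12 minus oxidation state 2 gives a d¹⁰ configuration.
With 3 monodentate ligands the coordination number is 3.
Three ligands around a d¹⁰ centre minimise repulsion in a trigonal-planar arrangement.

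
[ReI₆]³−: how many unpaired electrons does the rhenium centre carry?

Ligand charges: each iodide is −1. With an overall charge of −3 the rhenium centre must be in the +3 oxidation state.
Rhenium is a group-7 element; Re(III) is therefore d⁴.
The spin state decides the count: a 5d ion has a large Δₒ and is invariably low-spin.
An octahedral low-spin d⁴ ion is t₂g⁴e_g⁰, giving 2 unpaired electrons.

2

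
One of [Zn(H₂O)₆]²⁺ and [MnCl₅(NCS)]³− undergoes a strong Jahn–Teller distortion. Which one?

[Zn(H₂O)₆]²⁺: Water is neutral; balancing the +2 overall charge requires Zn(II). Group 12 minus oxidation state 2 gives a d¹⁰ configuration. The d¹⁰ configuration leaves the e_g set evenly filled (or empty) — no strong Jahn–Teller driving force.
[MnCl₅(NCS)]³−: Ligand charges: each chloride is −1; each isothiocyanate is −1. With an overall charge of −3 the manganese centre must be in the +3 oxidation state. Manganese is a group-7 element; Mn(III) is therefore d⁴. Chloride and isothiocyanate are weak-field ligands for a first-row metal, so the complex is high-spin. The t₂g³e_g¹ (high-spin) configuration has an unevenly filled e_g set; the Jahn–Teller theorem predicts a tetragonal distortion (typically axial elongation) to lift the degeneracy.

[MnCl₅(NCS)]³−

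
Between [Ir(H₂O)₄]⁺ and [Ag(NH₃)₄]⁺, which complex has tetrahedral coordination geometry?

For [Ir(H₂O)₄]⁺: Ligand charges: water is neutral. With an overall charge of +1 the iridium centre must be in the +1 oxidation state. Iridium is a group-9 element; Ir(I) is therefore d⁸. A 5d d⁸ ion has a large crystal-field splitting; square planar leaves the high-energy d_{x²−y²} orbital empty and maximises CFSE. → square planar.
For [Ag(NH₃)₄]⁺: Ammonia is neutral; balancing the +1 overall charge requires Ag(I). Silver is a group-11 element; Ag(I) is therefore d¹⁰. A d¹⁰ ion has no crystal-field stabilisation preference between square planar and tetrahedral, so four ligands adopt the sterically favoured tetrahedral geometry. → tetrahedral.

[Ag(NH₃)₄]⁺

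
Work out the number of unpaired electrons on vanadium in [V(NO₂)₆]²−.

Ligand charges: each nitro (N-bound nitrite) is −1. With an overall charge of −2 the vanadium centre must be in the +4 oxidation state.
Vanadium is a group-5 element; V(IV) is therefore d¹.
In an octahedral field the d¹ configuration is t₂g¹e_g⁰ (only one arrangement possible), giving 1 unpaired electron.

1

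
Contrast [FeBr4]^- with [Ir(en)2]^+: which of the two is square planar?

For [FeBr4]^-: Ligand charges: each bromide is −1. With an overall charge of −1 the iron centre must be in the +3 oxidation state. Fe sits in group 8, so the d-electron count is 8 − 3 = 5. A high-spin d⁵ ion has zero CFSE in either geometry, so four ligands adopt the sterically favoured tetrahedral geometry. → tetrahedral.
For [Ir(en)2]^+: Ligand charges: ethylenediamine is neutral. With an overall charge of +1 the iridium centre must be in the +1 oxidation state. Ir sits in group 9, so the d-electron count is 9 − 1 = 8. A 5d d⁸ ion has a large crystal-field splitting; square planar leaves the high-energy d_{x²−y²} orbital empty and maximises CFSE. → square planar.

[Ir(en)2]^+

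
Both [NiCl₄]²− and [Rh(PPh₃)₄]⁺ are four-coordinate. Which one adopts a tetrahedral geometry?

For [NiCl₄]²−: Each chloride is −1; balancing the −2 overall charge requires Ni(II). Nickel is a group-10 element; Ni(II) is therefore d⁸. Chloride is a weak-field ligand. With weak-field ligands the CFSE gain from square planar is small, so a 3d d⁸ ion takes the sterically preferred tetrahedral geometry. → tetrahedral.
For [Rh(PPh₃)₄]⁺: Triphenylphosphine is neutral; balancing the +1 overall charge requires Rh(I). Group 9 minus oxidation state 1 gives a d⁸ configuration. A 4d d⁸ ion has a large crystal-field splitting; square planar leaves the high-energy d_{x²−y²} orbital empty and maximises CFSE. → square planar.

[NiCl₄]²−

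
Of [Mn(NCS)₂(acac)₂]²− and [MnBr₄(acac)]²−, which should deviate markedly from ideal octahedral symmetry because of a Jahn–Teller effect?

[Mn(NCS)₂(acac)₂]²−: Each isothiocyanate is −1; each acetylacetonate is −1; balancing the −2 overall charge requires Mn(II). Manganese is a group-7 element; Mn(II) is therefore d⁵. Acetylacetonate and isothiocyanate are weak-field ligands for a first-row metal, so the complex is high-spin. The d⁵ configuration leaves the e_g set evenly filled (or empty) — no strong Jahn–Teller driving force.
[MnBr₄(acac)]²−: Ligand charges: each bromide is −1; each acetylacetonate is −1. With an overall charge of −2 the manganese centre must be in the +3 oxidation state. Group 7 minus oxidation state 3 gives a d⁴ configuration. Acetylacetonate and bromide are weak-field ligands for a first-row metal, so the complex is high-spin. The t₂g³e_g¹ (high-spin) configuration has an unevenly filled e_g set; the Jahn–Teller theorem predicts a tetragonal distortion (typically axial elongation) to lift the degeneracy.

[MnBr₄(acac)]²−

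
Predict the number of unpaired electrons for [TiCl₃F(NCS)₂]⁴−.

2

Summing ligand charges against the −4 overall charge gives an oxidation state of +2 for titanium.
Ti sits in group 4, so the d-electron count is 4 − 2 = 2.
In an octahedral field the d² configuration is t₂g²e_g⁰ (only one arrangement possible), giving 2 unpaired electrons.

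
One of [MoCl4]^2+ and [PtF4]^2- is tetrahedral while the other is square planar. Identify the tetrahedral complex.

[MoCl4]^2+

For [MoCl4]^2+: Ligand charges: each chloride is −1. With an overall charge of +2 the molybdenum centre must be in the +6 oxidation state. Mo sits in group 6, so the d-electron count is 6 − 6 = 0. A d⁰ ion has no crystal-field stabilisation preference between square planar and tetrahedral, so four ligands adopt the sterically favoured tetrahedral geometry. → tetrahedral.
For [PtF4]^2-: Each fluoride is −1; balancing the −2 overall charge requires Pt(II). Platinum is a group-10 element; Pt(II) is therefore d⁸. A 5d d⁸ ion has a large crystal-field splitting; square planar leaves the high-energy d_{x²−y²} orbital empty and maximises CFSE. → square planar.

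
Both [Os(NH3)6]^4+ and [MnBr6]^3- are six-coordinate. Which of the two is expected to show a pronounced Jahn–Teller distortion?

[MnBr6]^3-

[Os(NH3)6]^4+: Summing ligand charges against the +4 overall charge gives an oxidation state of +4 for osmium. Os sits in group 8, so the d-electron count is 8 − 4 = 4. A 5d ion has a large Δₒ and is invariably low-spin. The d⁴ configuration leaves the e_g set evenly filled (or empty) — no strong Jahn–Teller driving force.
[MnBr6]^3-: Summing ligand charges against the −3 overall charge gives an oxidation state of +3 for manganese. Mn sits in group 7, so the d-electron count is 7 − 3 = 4. Bromide is a weak-field ligand for a first-row metal, so the complex is high-spin. The t₂g³e_g¹ (high-spin) configuration has an unevenly filled e_g set; the Jahn–Teller theorem predicts a tetragonal distortion (typically axial elongation) to lift the degeneracy.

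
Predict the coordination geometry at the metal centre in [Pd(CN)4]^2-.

Ligand charges: each cyanide is −1. With an overall charge of −2 the palladium centre must be in the +2 oxidation state.
Pd sits in group 10, so the d-electron count is 10 − 2 = 8.
Coordination number: 4.
A 4d d⁸ ion has a large crystal-field splitting; square planar leaves the high-energy d_{x²−y²} orbital empty and maximises CFSE.

square planar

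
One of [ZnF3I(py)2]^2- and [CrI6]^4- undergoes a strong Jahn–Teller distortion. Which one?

[CrI6]^4-

[ZnF3I(py)2]^2-: Ligand charges: each fluoride is −1; each iodide is −1; pyridine is neutral. With an overall charge of −2 the zinc centre must be in the +2 oxidation state. Zn sits in group 12, so the d-electron count is 12 − 2 = 10. The d¹⁰ configuration leaves the e_g set evenly filled (or empty) — no strong Jahn–Teller driving force.
[CrI6]^4-: Ligand charges: each iodide is −1. With an overall charge of −4 the chromium centre must be in the +2 oxidation state. Chromium is a group-6 element; Cr(II) is therefore d⁴. Iodide is a weak-field ligand for a first-row metal, so the complex is high-spin. The t₂g³e_g¹ (high-spin) configuration has an unevenly filled e_g set; the Jahn–Teller theorem predicts a tetragonal distortion (typically axial elongation) to lift the degeneracy.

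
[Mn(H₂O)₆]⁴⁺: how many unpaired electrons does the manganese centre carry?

3

Water is neutral; balancing the +4 overall charge requires Mn(IV).
Manganese is a group-7 element; Mn(IV) is therefore d³.
In an octahedral field the d³ configuration is t₂g³e_g⁰ (only one arrangement possible), giving 3 unpaired electrons.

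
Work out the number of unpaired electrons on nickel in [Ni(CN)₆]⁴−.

Each cyanide is −1; balancing the −4 overall charge requires Ni(II).
Nickel is a group-10 element; Ni(II) is therefore d⁸.
In an octahedral field the d⁸ configuration is t₂g⁶e_g² (only one arrangement possible), giving 2 unpaired electrons.

2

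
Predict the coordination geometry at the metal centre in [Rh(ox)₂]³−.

square planar

Ligand charges: each oxalate is −2. With an overall charge of −3 the rhodium centre must be in the +1 oxidation state.
Rhodium is a group-9 element; Rh(I) is therefore d⁸.
Counting donor atoms: 2×oxalate (bidentate) → 4 donors. Coordination number = 4.
A 4d d⁸ ion has a large crystal-field splitting; square planar leaves the high-energy d_{x²−y²} orbital empty and maximises CFSE.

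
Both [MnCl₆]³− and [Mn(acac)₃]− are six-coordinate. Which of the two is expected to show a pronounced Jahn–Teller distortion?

[MnCl₆]³−: Each chloride is −1; balancing the −3 overall charge requires Mn(III). Manganese is a group-7 element; Mn(III) is therefore d⁴. Chloride is a weak-field ligand for a first-row metal, so the complex is high-spin. The t₂g³e_g¹ (high-spin) configuration has an unevenly filled e_g set; the Jahn–Teller theorem predicts a tetragonal distortion (typically axial elongation) to lift the degeneracy.
[Mn(acac)₃]−: Summing ligand charges against the −1 overall charge gives an oxidation state of +2 for manganese. Manganese is a group-7 element; Mn(II) is therefore d⁵. Acetylacetonate is a weak-field ligand for a first-row metal, so the complex is high-spin. The d⁵ configuration leaves the e_g set evenly filled (or empty) — no strong Jahn–Teller driving force.

[MnCl₆]³−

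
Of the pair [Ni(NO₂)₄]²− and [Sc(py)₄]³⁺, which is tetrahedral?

[Sc(py)₄]³⁺

For [Ni(NO₂)₄]²−: Summing ligand charges against the −2 overall charge gives an oxidation state of +2 for nickel. Ni sits in group 10, so the d-electron count is 10 − 2 = 8. Nitro (N-bound nitrite) is a strong-field ligand (high in the spectrochemical series). A 3d d⁸ ion with strong-field ligands gains enough CFSE to favour square planar over tetrahedral. → square planar.
For [Sc(py)₄]³⁺: Pyridine is neutral; balancing the +3 overall charge requires Sc(III). Sc sits in group 3, so the d-electron count is 3 − 3 = 0. A d⁰ ion has no crystal-field stabilisation preference between square planar and tetrahedral, so four ligands adopt the sterically favoured tetrahedral geometry. → tetrahedral.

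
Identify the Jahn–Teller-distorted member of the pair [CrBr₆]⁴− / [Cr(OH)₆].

[CrBr₆]⁴−: Summing ligand charges against the −4 overall charge gives an oxidation state of +2 for chromium. Group 6 minus oxidation state 2 gives a d⁴ configuration. Bromide is a weak-field ligand for a first-row metal, so the complex is high-spin. The t₂g³e_g¹ (high-spin) configuration has an unevenly filled e_g set; the Jahn–Teller theorem predicts a tetragonal distortion (typically axial elongation) to lift the degeneracy.
[Cr(OH)₆]: Ligand charges: each hydroxide is −1. With an overall charge of 0 the chromium centre must be in the +6 oxidation state. Group 6 minus oxidation state 6 gives a d⁰ configuration. The d⁰ configuration leaves the e_g set evenly filled (or empty) — no strong Jahn–Teller driving force.

[CrBr₆]⁴−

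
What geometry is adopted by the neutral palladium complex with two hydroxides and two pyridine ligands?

Ligand charges: each hydroxide is −1; pyridine is neutral. With an overall charge of 0 the palladium centre must be in the +2 oxidation state.
Palladium is a group-10 element; Pd(II) is therefore d⁸.
With 4 monodentate ligands the coordination number is 4.
A 4d d⁸ ion has a large crystal-field splitting; square planar leaves the high-energy d_{x²−y²} orbital empty and maximises CFSE.

square planar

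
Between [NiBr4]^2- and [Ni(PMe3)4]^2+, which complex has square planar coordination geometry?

[Ni(PMe3)4]^2+

For [NiBr4]^2-: Each bromide is −1; balancing the −2 overall charge requires Ni(II). Nickel is a group-10 element; Ni(II) is therefore d⁸. Bromide is a weak-field ligand. With weak-field ligands the CFSE gain from square planar is small, so a 3d d⁸ ion takes the sterically preferred tetrahedral geometry. → tetrahedral.
For [Ni(PMe3)4]^2+: Trimethylphosphine is neutral; balancing the +2 overall charge requires Ni(II). Ni sits in group 10, so the d-electron count is 10 − 2 = 8. Trimethylphosphine is a strong-field ligand (high in the spectrochemical series). A 3d d⁸ ion with strong-field ligands gains enough CFSE to favour square planar over tetrahedral. → square planar.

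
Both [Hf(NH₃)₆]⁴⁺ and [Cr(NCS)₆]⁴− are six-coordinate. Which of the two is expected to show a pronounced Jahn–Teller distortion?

[Cr(NCS)₆]⁴−

[Hf(NH₃)₆]⁴⁺: Summing ligand charges against the +4 overall charge gives an oxidation state of +4 for hafnium. Hafnium is a group-4 element; Hf(IV) is therefore d⁰. The d⁰ configuration leaves the e_g set evenly filled (or empty) — no strong Jahn–Teller driving force.
[Cr(NCS)₆]⁴−: Ligand charges: each isothiocyanate is −1. With an overall charge of −4 the chromium centre must be in the +2 oxidation state. Group 6 minus oxidation state 2 gives a d⁴ configuration. Isothiocyanate is a weak-field ligand for a first-row metal, so the complex is high-spin. The t₂g³e_g¹ (high-spin) configuration has an unevenly filled e_g set; the Jahn–Teller theorem predicts a tetragonal distortion (typically axial elongation) to lift the degeneracy.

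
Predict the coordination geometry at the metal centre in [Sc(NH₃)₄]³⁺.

tetrahedral

Ligand charges: ammonia is neutral. With an overall charge of +3 the scandium centre must be in the +3 oxidation state.
Group 3 minus oxidation state 3 gives a d⁰ configuration.
Coordination number: 4.
A d⁰ ion has no crystal-field stabilisation preference between square planar and tetrahedral, so four ligands adopt the sterically favoured tetrahedral geometry.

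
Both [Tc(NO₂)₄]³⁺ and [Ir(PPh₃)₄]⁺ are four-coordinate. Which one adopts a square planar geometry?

For [Tc(NO₂)₄]³⁺: Summing ligand charges against the +3 overall charge gives an oxidation state of +7 for technetium. Technetium is a group-7 element; Tc(VII) is therefore d⁰. A d⁰ ion has no crystal-field stabilisation preference between square planar and tetrahedral, so four ligands adopt the sterically favoured tetrahedral geometry. → tetrahedral.
For [Ir(PPh₃)₄]⁺: Summing ligand charges against the +1 overall charge gives an oxidation state of +1 for iridium. Iridium is a group-9 element; Ir(I) is therefore d⁸. A 5d d⁸ ion has a large crystal-field splitting; square planar leaves the high-energy d_{x²−y²} orbital empty and maximises CFSE. → square planar.

[Ir(PPh₃)₄]⁺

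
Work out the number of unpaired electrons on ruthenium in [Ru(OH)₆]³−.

Summing ligand charges against the −3 overall charge gives an oxidation state of +3 for ruthenium.
Ruthenium is a group-8 element; Ru(III) is therefore d⁵.
The spin state decides the count: a 4d ion has a large Δₒ and is invariably low-spin.
An octahedral low-spin d⁵ ion is t₂g⁵e_g⁰, giving 1 unpaired electron.

1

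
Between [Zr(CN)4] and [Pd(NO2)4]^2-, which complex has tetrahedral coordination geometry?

[Zr(CN)4]

For [Zr(CN)4]: Each cyanide is −1; balancing the 0 overall charge requires Zr(IV). Group 4 minus oxidation state 4 gives a d⁰ configuration. A d⁰ ion has no crystal-field stabilisation preference between square planar and tetrahedral, so four ligands adopt the sterically favoured tetrahedral geometry. → tetrahedral.
For [Pd(NO2)4]^2-: Ligand charges: each nitro (N-bound nitrite) is −1. With an overall charge of −2 the palladium centre must be in the +2 oxidation state. Pd sits in group 10, so the d-electron count is 10 − 2 = 8. A 4d d⁸ ion has a large crystal-field splitting; square planar leaves the high-energy d_{x²−y²} orbital empty and maximises CFSE. → square planar.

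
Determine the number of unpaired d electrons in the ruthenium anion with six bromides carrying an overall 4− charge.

0

Each bromide is −1; balancing the −4 overall charge requires Ru(II).
Ruthenium is a group-8 element; Ru(II) is therefore d⁶.
The spin state decides the count: a 4d ion has a large Δₒ and is invariably low-spin.
An octahedral low-spin d⁶ ion is t₂g⁶e_g⁰, giving 0 unpaired electrons.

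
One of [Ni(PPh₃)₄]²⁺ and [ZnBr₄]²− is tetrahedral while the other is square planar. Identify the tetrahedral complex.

For [Ni(PPh₃)₄]²⁺: Summing ligand charges against the +2 overall charge gives an oxidation state of +2 for nickel. Group 10 minus oxidation state 2 gives a d⁸ configuration. Triphenylphosphine is a strong-field ligand (high in the spectrochemical series). A 3d d⁸ ion with strong-field ligands gains enough CFSE to favour square planar over tetrahedral. → square planar.
For [ZnBr₄]²−: Each bromide is −1; balancing the −2 overall charge requires Zn(II). Group 12 minus oxidation state 2 gives a d¹⁰ configuration. A d¹⁰ ion has no crystal-field stabilisation preference between square planar and tetrahedral, so four ligands adopt the sterically favoured tetrahedral geometry. → tetrahedral.

[ZnBr₄]²−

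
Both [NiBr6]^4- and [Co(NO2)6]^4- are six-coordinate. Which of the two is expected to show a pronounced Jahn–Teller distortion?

[NiBr6]^4-: Ligand charges: each bromide is −1. With an overall charge of −4 the nickel centre must be in the +2 oxidation state. Nickel is a group-10 element; Ni(II) is therefore d⁸. The d⁸ configuration leaves the e_g set evenly filled (or empty) — no strong Jahn–Teller driving force.
[Co(NO2)6]^4-: Each nitro (N-bound nitrite) is −1; balancing the −4 overall charge requires Co(II). Co sits in group 9, so the d-electron count is 9 − 2 = 7. Nitro (N-bound nitrite) is a strong-field ligand (high in the spectrochemical series) for a first-row metal, so the complex is low-spin. The t₂g⁶e_g¹ (low-spin) configuration has an unevenly filled e_g set; the Jahn–Teller theorem predicts a tetragonal distortion (typically axial elongation) to lift the degeneracy.

[Co(NO2)6]^4-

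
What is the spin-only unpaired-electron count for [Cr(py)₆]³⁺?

3 unpaired electrons

Summing ligand charges against the +3 overall charge gives an oxidation state of +3 for chromium.
Cr sits in group 6, so the d-electron count is 6 − 3 = 3.
In an octahedral field the d³ configuration is t₂g³e_g⁰ (only one arrangement possible), giving 3 unpaired electrons.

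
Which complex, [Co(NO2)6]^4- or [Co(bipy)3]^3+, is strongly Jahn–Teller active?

[Co(NO2)6]^4-: Summing ligand charges against the −4 overall charge gives an oxidation state of +2 for cobalt. Co sits in group 9, so the d-electron count is 9 − 2 = 7. Nitro (N-bound nitrite) is a strong-field ligand (high in the spectrochemical series) for a first-row metal, so the complex is low-spin. The t₂g⁶e_g¹ (low-spin) configuration has an unevenly filled e_g set; the Jahn–Teller theorem predicts a tetragonal distortion (typically axial elongation) to lift the degeneracy.
[Co(bipy)3]^3+: Summing ligand charges against the +3 overall charge gives an oxidation state of +3 for cobalt. Group 9 minus oxidation state 3 gives a d⁶ configuration. Co(III) has an exceptionally large octahedral splitting and is low-spin with essentially every ligand except fluoride. The d⁶ configuration leaves the e_g set evenly filled (or empty) — no strong Jahn–Teller driving force.

[Co(NO2)6]^4-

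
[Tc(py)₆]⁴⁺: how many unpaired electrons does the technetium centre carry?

3 unpaired electrons

Pyridine is neutral; balancing the +4 overall charge requires Tc(IV).
Tc sits in group 7, so the d-electron count is 7 − 4 = 3.
In an octahedral field the d³ configuration is t₂g³e_g⁰ (only one arrangement possible), giving 3 unpaired electrons.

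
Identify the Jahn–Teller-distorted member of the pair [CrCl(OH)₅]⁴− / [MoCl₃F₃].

[CrCl(OH)₅]⁴−

[CrCl(OH)₅]⁴−: Each chloride is −1; each hydroxide is −1; balancing the −4 overall charge requires Cr(II). Group 6 minus oxidation state 2 gives a d⁴ configuration. Chloride and hydroxide are weak-field ligands for a first-row metal, so the complex is high-spin. The t₂g³e_g¹ (high-spin) configuration has an unevenly filled e_g set; the Jahn–Teller theorem predicts a tetragonal distortion (typically axial elongation) to lift the degeneracy.
[MoCl₃F₃]: Ligand charges: each chloride is −1; each fluoride is −1. With an overall charge of 0 the molybdenum centre must be in the +6 oxidation state. Molybdenum is a group-6 element; Mo(VI) is therefore d⁰. The d⁰ configuration leaves the e_g set evenly filled (or empty) — no strong Jahn–Teller driving force.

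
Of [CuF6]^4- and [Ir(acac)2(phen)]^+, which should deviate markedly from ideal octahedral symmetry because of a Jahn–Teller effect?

[CuF6]^4-

[CuF6]^4-: Ligand charges: each fluoride is −1. With an overall charge of −4 the copper centre must be in the +2 oxidation state. Cu sits in group 11, so the d-electron count is 11 − 2 = 9. The t₂g⁶e_g³ configuration has an unevenly filled e_g set; the Jahn–Teller theorem predicts a tetragonal distortion (typically axial elongation) to lift the degeneracy.
[Ir(acac)2(phen)]^+: Ligand charges: each acetylacetonate is −1; 1,10-phenanthroline is neutral. With an overall charge of +1 the iridium centre must be in the +3 oxidation state. Iridium is a group-9 element; Ir(III) is therefore d⁶. A 5d ion has a large Δₒ and is invariably low-spin. The d⁶ configuration leaves the e_g set evenly filled (or empty) — no strong Jahn–Teller driving force.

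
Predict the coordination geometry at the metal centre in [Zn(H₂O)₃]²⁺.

trigonal planar

Water is neutral; balancing the +2 overall charge requires Zn(II).
Zn sits in group 12, so the d-electron count is 12 − 2 = 10.
With 3 monodentate ligands the coordination number is 3.
Three ligands around a d¹⁰ centre minimise repulsion in a trigonal-planar arrangement.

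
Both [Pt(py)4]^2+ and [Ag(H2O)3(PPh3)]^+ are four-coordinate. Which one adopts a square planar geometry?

For [Pt(py)4]^2+: Summing ligand charges against the +2 overall charge gives an oxidation state of +2 for platinum. Pt sits in group 10, so the d-electron count is 10 − 2 = 8. A 5d d⁸ ion has a large crystal-field splitting; square planar leaves the high-energy d_{x²−y²} orbital empty and maximises CFSE. → square planar.
For [Ag(H2O)3(PPh3)]^+: Water is neutral; triphenylphosphine is neutral; balancing the +1 overall charge requires Ag(I). Group 11 minus oxidation state 1 gives a d¹⁰ configuration. A d¹⁰ ion has no crystal-field stabilisation preference between square planar and tetrahedral, so four ligands adopt the sterically favoured tetrahedral geometry. → tetrahedral.

[Pt(py)4]^2+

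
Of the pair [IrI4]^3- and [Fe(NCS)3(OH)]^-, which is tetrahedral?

[Fe(NCS)3(OH)]^-

For [IrI4]^3-: Summing ligand charges against the −3 overall charge gives an oxidation state of +1 for iridium. Ir sits in group 9, so the d-electron count is 9 − 1 = 8. A 5d d⁸ ion has a large crystal-field splitting; square planar leaves the high-energy d_{x²−y²} orbital empty and maximises CFSE. → square planar.
For [Fe(NCS)3(OH)]^-: Summing ligand charges against the −1 overall charge gives an oxidation state of +3 for iron. Iron is a group-8 element; Fe(III) is therefore d⁵. A high-spin d⁵ ion has zero CFSE in either geometry, so four ligands adopt the sterically favoured tetrahedral geometry. → tetrahedral.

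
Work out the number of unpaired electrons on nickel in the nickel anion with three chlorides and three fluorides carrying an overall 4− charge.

2 unpaired electrons

Ligand charges: each chloride is −1; each fluoride is −1. With an overall charge of −4 the nickel centre must be in the +2 oxidation state.
Nickel is a group-10 element; Ni(II) is therefore d⁸.
In an octahedral field the d⁸ configuration is t₂g⁶e_g² (only one arrangement possible), giving 2 unpaired electrons.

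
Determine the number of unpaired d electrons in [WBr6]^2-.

Each bromide is −1; balancing the −2 overall charge requires W(IV).
W sits in group 6, so the d-electron count is 6 − 4 = 2.
In an octahedral field the d² configuration is t₂g²e_g⁰ (only one arrangement possible), giving 2 unpaired electrons.

2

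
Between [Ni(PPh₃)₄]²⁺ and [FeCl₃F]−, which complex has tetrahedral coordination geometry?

[FeCl₃F]−

For [Ni(PPh₃)₄]²⁺: Ligand charges: triphenylphosphine is neutral. With an overall charge of +2 the nickel centre must be in the +2 oxidation state. Ni sits in group 10, so the d-electron count is 10 − 2 = 8. Triphenylphosphine is a strong-field ligand (high in the spectrochemical series). A 3d d⁸ ion with strong-field ligands gains enough CFSE to favour square planar over tetrahedral. → square planar.
For [FeCl₃F]−: Ligand charges: each chloride is −1; each fluoride is −1. With an overall charge of −1 the iron centre must be in the +3 oxidation state. Iron is a group-8 element; Fe(III) is therefore d⁵. A high-spin d⁵ ion has zero CFSE in either geometry, so four ligands adopt the sterically favoured tetrahedral geometry. → tetrahedral.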